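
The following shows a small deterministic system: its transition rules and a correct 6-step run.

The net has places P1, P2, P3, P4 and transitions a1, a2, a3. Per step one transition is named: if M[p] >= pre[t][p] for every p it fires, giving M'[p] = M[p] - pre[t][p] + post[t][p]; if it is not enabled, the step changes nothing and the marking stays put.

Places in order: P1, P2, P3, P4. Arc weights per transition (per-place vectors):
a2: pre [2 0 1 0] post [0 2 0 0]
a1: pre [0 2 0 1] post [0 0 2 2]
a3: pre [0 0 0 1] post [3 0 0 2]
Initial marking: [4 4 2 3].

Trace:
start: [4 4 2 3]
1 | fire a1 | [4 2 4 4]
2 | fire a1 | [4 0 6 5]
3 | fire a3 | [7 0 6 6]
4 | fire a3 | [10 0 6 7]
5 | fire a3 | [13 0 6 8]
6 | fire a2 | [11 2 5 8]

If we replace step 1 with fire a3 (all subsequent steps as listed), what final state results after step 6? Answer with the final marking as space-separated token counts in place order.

14 4 3 8

(re-executing from step 1 with the substitution; state before step 1: [4 4 2 3])
1 | fire a3 | [7 4 2 4]
2 | fire a1 | [7 2 4 5]
3 | fire a3 | [10 2 4 6]
4 | fire a3 | [13 2 4 7]
5 | fire a3 | [16 2 4 8]
6 | fire a2 | [14 4 3 8]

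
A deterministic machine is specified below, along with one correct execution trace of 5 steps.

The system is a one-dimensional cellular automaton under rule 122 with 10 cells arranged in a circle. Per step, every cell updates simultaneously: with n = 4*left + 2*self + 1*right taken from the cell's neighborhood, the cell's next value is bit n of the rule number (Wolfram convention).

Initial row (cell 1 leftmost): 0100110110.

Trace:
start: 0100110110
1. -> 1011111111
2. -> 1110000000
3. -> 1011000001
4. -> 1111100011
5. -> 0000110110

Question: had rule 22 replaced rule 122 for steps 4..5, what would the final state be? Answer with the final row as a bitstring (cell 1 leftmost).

(re-executing steps 4..5 under rule 22; state before step 4: 1011000001)
4. -> 0000100010
5. -> 0001110111

0001110111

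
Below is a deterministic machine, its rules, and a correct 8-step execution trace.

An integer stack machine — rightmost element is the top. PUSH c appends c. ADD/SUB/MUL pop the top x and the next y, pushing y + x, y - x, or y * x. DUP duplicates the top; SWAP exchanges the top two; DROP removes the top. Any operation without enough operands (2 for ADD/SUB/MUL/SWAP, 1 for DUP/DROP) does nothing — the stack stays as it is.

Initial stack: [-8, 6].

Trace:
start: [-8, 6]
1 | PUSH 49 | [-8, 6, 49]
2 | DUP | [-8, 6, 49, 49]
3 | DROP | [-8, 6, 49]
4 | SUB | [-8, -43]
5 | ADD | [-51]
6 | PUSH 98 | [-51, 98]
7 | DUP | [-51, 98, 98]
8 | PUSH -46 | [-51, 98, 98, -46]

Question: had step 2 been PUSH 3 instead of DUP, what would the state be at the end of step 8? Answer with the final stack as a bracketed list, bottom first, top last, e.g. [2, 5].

[-51, 98, 98, -46]

(re-executing from step 2 with the substitution; state before step 2: [-8, 6, 49])
2 | PUSH 3 | [-8, 6, 49, 3]
3 | DROP | [-8, 6, 49]
4 | SUB | [-8, -43]
5 | ADD | [-51]
6 | PUSH 98 | [-51, 98]
7 | DUP | [-51, 98, 98]
8 | PUSH -46 | [-51, 98, 98, -46]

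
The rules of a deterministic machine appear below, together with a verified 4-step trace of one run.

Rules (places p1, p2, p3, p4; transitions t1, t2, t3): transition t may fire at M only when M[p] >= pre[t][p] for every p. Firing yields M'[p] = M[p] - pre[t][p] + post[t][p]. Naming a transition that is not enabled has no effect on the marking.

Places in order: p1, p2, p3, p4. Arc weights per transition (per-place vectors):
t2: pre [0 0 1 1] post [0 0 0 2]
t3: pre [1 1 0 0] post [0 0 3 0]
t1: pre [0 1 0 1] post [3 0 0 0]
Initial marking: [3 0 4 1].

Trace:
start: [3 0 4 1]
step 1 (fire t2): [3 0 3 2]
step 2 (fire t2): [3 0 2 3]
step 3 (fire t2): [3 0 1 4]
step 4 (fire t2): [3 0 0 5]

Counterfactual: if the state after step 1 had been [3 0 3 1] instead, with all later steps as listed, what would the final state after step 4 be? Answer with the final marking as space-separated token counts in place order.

3 0 0 4

state after step 1 := [3 0 3 1]
step 2 (fire t2): [3 0 2 2]
step 3 (fire t2): [3 0 1 3]
step 4 (fire t2): [3 0 0 4]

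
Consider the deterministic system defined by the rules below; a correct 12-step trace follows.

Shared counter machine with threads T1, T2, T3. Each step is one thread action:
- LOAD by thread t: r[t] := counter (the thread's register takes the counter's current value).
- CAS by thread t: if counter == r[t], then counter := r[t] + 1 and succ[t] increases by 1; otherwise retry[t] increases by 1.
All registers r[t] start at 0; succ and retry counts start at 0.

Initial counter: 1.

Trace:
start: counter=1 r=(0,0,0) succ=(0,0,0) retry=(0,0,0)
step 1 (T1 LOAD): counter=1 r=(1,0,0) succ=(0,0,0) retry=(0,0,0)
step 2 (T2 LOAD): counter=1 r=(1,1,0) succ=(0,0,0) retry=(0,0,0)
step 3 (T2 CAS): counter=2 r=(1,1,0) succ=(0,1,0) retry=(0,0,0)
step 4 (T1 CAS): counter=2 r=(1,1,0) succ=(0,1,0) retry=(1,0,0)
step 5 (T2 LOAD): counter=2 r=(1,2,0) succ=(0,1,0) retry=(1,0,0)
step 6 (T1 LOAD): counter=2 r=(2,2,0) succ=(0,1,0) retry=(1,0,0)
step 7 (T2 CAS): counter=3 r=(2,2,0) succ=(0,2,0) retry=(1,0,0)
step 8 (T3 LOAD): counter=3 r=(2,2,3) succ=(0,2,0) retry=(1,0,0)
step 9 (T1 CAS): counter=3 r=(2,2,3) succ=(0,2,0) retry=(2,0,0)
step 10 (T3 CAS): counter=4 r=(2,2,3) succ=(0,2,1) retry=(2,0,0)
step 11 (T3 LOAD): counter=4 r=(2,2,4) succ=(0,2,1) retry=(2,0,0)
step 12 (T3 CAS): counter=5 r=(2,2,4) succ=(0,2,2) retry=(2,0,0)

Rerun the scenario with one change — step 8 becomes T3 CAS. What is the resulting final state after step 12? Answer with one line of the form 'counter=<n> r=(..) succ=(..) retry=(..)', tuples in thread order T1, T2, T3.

(re-executing from step 8 with the substitution; state before step 8: counter=3 r=(2,2,0) succ=(0,2,0) retry=(1,0,0))
step 8 (T3 CAS): counter=3 r=(2,2,0) succ=(0,2,0) retry=(1,0,1)
step 9 (T1 CAS): counter=3 r=(2,2,0) succ=(0,2,0) retry=(2,0,1)
step 10 (T3 CAS): counter=3 r=(2,2,0) succ=(0,2,0) retry=(2,0,2)
step 11 (T3 LOAD): counter=3 r=(2,2,3) succ=(0,2,0) retry=(2,0,2)
step 12 (T3 CAS): counter=4 r=(2,2,3) succ=(0,2,1) retry=(2,0,2)

counter=4 r=(2,2,3) succ=(0,2,1) retry=(2,0,2)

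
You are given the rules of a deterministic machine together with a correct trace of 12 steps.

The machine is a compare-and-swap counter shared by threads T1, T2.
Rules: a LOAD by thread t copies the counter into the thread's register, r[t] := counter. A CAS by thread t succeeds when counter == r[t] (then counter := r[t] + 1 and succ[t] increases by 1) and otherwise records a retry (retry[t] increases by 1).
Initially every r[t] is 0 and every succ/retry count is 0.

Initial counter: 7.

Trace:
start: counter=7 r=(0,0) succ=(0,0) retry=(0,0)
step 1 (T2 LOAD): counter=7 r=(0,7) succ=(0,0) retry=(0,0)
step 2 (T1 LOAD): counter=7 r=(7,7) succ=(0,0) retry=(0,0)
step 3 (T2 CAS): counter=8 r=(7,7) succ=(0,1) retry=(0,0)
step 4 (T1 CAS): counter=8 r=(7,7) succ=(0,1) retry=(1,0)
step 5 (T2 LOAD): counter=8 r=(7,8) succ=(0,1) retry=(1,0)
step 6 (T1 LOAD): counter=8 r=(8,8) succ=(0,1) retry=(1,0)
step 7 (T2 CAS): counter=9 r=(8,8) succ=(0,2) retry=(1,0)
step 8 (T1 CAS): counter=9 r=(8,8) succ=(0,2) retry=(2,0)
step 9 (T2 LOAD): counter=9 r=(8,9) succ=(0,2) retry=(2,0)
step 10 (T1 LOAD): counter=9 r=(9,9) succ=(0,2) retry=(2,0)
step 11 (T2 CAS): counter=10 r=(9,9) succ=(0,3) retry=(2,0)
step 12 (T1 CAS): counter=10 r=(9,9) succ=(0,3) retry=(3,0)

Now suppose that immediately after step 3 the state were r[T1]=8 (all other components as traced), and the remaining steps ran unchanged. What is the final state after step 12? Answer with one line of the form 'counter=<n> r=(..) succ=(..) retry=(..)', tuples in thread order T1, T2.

state after step 3 := counter=8 r=(8,7) succ=(0,1) retry=(0,0)
step 4 (T1 CAS): counter=9 r=(8,7) succ=(1,1) retry=(0,0)
step 5 (T2 LOAD): counter=9 r=(8,9) succ=(1,1) retry=(0,0)
step 6 (T1 LOAD): counter=9 r=(9,9) succ=(1,1) retry=(0,0)
step 7 (T2 CAS): counter=10 r=(9,9) succ=(1,2) retry=(0,0)
step 8 (T1 CAS): counter=10 r=(9,9) succ=(1,2) retry=(1,0)
step 9 (T2 LOAD): counter=10 r=(9,10) succ=(1,2) retry=(1,0)
step 10 (T1 LOAD): counter=10 r=(10,10) succ=(1,2) retry=(1,0)
step 11 (T2 CAS): counter=11 r=(10,10) succ=(1,3) retry=(1,0)
step 12 (T1 CAS): counter=11 r=(10,10) succ=(1,3) retry=(2,0)

counter=11 r=(10,10) succ=(1,3) retry=(2,0)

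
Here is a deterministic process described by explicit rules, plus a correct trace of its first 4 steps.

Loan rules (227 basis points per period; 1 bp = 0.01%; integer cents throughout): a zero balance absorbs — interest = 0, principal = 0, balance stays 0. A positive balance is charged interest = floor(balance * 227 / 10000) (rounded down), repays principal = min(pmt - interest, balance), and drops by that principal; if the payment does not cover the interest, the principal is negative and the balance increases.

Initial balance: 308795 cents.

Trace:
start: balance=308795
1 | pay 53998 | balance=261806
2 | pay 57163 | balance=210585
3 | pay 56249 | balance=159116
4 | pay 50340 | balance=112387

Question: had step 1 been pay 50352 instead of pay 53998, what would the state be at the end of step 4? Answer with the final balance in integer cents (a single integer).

116287

(re-executing from step 1 with the substitution; state before step 1: balance=308795)
1 | pay 50352 | balance=265452
2 | pay 57163 | balance=214314
3 | pay 56249 | balance=162929
4 | pay 50340 | balance=116287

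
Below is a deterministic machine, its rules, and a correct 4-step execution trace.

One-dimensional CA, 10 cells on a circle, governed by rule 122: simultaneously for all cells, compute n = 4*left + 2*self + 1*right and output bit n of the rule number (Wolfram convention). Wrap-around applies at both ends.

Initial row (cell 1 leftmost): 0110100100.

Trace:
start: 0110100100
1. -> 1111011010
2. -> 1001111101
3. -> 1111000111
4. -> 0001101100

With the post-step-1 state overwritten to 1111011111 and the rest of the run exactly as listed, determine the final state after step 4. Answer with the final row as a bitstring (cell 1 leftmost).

state after step 1 := 1111011111
2. -> 0001110000
3. -> 0011011000
4. -> 0111111100

0111111100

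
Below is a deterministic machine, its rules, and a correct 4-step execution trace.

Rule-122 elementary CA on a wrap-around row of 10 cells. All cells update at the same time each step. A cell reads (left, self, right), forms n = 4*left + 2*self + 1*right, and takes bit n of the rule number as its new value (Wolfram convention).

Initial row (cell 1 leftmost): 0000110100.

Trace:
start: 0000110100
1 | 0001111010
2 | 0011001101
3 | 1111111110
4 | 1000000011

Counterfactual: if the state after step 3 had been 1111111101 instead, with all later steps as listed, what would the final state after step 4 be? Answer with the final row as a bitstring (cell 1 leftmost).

0000000111

state after step 3 := 1111111101
4 | 0000000111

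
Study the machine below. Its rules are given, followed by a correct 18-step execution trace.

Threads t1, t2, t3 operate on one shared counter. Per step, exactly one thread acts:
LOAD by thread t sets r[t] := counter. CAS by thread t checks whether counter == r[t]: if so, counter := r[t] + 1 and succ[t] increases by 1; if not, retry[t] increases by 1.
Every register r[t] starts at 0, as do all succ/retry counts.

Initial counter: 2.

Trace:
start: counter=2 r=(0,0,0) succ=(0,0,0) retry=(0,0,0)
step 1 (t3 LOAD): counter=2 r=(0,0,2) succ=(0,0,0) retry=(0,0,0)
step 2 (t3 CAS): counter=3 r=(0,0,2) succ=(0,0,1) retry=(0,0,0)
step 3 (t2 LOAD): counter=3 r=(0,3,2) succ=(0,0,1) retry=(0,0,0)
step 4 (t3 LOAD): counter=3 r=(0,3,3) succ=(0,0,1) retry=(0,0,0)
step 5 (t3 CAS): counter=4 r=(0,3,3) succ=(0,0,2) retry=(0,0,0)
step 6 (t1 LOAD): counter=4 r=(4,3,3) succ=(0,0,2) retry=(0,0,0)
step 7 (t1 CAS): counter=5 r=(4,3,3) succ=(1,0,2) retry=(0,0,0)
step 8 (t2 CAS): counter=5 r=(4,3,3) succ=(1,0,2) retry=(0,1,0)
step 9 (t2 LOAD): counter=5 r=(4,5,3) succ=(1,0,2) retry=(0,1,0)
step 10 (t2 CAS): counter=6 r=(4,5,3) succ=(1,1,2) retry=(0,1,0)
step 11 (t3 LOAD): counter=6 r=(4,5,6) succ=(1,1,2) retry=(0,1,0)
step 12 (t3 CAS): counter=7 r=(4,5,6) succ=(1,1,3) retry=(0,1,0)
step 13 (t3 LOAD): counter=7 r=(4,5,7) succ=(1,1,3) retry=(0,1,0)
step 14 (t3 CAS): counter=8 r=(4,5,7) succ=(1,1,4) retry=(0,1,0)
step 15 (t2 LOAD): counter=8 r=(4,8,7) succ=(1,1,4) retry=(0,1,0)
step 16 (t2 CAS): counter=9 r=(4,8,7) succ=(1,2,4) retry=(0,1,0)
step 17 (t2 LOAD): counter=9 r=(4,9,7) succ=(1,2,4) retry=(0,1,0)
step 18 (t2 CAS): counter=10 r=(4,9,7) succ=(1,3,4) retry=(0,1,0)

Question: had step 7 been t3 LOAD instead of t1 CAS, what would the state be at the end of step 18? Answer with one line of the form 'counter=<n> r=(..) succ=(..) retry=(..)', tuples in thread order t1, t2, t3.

(re-executing from step 7 with the substitution; state before step 7: counter=4 r=(4,3,3) succ=(0,0,2) retry=(0,0,0))
step 7 (t3 LOAD): counter=4 r=(4,3,4) succ=(0,0,2) retry=(0,0,0)
step 8 (t2 CAS): counter=4 r=(4,3,4) succ=(0,0,2) retry=(0,1,0)
step 9 (t2 LOAD): counter=4 r=(4,4,4) succ=(0,0,2) retry=(0,1,0)
step 10 (t2 CAS): counter=5 r=(4,4,4) succ=(0,1,2) retry=(0,1,0)
step 11 (t3 LOAD): counter=5 r=(4,4,5) succ=(0,1,2) retry=(0,1,0)
step 12 (t3 CAS): counter=6 r=(4,4,5) succ=(0,1,3) retry=(0,1,0)
step 13 (t3 LOAD): counter=6 r=(4,4,6) succ=(0,1,3) retry=(0,1,0)
step 14 (t3 CAS): counter=7 r=(4,4,6) succ=(0,1,4) retry=(0,1,0)
step 15 (t2 LOAD): counter=7 r=(4,7,6) succ=(0,1,4) retry=(0,1,0)
step 16 (t2 CAS): counter=8 r=(4,7,6) succ=(0,2,4) retry=(0,1,0)
step 17 (t2 LOAD): counter=8 r=(4,8,6) succ=(0,2,4) retry=(0,1,0)
step 18 (t2 CAS): counter=9 r=(4,8,6) succ=(0,3,4) retry=(0,1,0)

counter=9 r=(4,8,6) succ=(0,3,4) retry=(0,1,0)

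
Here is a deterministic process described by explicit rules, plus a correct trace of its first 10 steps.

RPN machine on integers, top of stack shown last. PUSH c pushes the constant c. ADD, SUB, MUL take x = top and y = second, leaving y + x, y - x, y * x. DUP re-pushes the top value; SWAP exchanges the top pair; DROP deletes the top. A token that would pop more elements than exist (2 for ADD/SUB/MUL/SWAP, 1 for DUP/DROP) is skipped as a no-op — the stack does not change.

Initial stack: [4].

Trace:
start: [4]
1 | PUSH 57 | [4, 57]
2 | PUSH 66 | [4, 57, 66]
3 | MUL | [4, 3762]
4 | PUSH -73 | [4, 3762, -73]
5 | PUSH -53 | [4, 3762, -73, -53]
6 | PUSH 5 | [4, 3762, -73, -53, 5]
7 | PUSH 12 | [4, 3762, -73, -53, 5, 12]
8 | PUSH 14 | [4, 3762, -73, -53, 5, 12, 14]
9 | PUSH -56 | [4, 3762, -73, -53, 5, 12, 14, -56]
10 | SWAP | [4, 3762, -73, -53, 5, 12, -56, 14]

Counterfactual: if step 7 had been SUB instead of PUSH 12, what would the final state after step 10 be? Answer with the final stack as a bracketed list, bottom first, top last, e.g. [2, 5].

[4, 3762, -73, -58, -56, 14]

(re-executing from step 7 with the substitution; state before step 7: [4, 3762, -73, -53, 5])
7 | SUB | [4, 3762, -73, -58]
8 | PUSH 14 | [4, 3762, -73, -58, 14]
9 | PUSH -56 | [4, 3762, -73, -58, 14, -56]
10 | SWAP | [4, 3762, -73, -58, -56, 14]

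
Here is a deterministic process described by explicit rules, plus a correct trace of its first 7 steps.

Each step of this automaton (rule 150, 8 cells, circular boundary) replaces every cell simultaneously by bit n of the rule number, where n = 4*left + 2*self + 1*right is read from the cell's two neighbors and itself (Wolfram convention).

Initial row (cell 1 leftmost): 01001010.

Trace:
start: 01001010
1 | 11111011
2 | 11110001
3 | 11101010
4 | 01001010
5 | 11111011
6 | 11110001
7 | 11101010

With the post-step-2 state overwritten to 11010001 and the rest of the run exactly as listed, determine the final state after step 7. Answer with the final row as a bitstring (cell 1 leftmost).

10011010

state after step 2 := 11010001
3 | 10011010
4 | 11100010
5 | 01010110
6 | 11010001
7 | 10011010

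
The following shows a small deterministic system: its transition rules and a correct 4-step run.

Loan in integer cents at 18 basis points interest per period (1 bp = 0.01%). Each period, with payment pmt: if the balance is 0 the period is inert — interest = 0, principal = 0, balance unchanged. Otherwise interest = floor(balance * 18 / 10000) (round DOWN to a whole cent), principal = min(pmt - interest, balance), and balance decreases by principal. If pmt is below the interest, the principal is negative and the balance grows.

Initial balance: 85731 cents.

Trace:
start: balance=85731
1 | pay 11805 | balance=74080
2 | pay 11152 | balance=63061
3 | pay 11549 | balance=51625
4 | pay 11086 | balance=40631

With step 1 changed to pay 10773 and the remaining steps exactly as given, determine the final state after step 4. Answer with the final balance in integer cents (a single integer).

(re-executing from step 1 with the substitution; state before step 1: balance=85731)
1 | pay 10773 | balance=75112
2 | pay 11152 | balance=64095
3 | pay 11549 | balance=52661
4 | pay 11086 | balance=41669

41669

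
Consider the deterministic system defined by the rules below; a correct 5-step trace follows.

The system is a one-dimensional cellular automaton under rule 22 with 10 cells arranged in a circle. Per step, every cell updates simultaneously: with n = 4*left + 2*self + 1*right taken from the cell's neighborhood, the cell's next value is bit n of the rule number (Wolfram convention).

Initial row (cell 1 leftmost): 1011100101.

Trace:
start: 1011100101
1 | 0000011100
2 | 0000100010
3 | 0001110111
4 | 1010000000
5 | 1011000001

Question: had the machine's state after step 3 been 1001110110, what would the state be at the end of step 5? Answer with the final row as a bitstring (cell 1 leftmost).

state after step 3 := 1001110110
4 | 1110000000
5 | 0001000001

0001000001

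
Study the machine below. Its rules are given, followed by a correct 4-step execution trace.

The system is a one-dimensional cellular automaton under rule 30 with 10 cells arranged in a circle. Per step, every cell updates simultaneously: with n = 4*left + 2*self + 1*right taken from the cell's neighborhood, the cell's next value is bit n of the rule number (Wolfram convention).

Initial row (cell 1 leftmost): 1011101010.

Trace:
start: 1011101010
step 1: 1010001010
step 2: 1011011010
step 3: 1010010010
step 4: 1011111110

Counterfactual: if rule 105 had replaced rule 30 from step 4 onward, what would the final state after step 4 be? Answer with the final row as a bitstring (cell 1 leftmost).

0100000001

(re-executing step 4 under rule 105; state before step 4: 1010010010)
step 4: 0100000001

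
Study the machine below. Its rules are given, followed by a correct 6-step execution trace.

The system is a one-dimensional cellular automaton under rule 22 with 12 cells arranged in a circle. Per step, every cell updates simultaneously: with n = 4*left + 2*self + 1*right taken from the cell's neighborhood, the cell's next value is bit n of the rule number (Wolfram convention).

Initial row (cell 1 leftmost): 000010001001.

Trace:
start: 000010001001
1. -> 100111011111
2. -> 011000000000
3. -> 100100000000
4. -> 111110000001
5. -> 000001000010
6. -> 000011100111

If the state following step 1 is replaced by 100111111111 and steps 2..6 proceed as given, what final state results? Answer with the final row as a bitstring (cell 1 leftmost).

000011100111

state after step 1 := 100111111111
2. -> 011000000000
3. -> 100100000000
4. -> 111110000001
5. -> 000001000010
6. -> 000011100111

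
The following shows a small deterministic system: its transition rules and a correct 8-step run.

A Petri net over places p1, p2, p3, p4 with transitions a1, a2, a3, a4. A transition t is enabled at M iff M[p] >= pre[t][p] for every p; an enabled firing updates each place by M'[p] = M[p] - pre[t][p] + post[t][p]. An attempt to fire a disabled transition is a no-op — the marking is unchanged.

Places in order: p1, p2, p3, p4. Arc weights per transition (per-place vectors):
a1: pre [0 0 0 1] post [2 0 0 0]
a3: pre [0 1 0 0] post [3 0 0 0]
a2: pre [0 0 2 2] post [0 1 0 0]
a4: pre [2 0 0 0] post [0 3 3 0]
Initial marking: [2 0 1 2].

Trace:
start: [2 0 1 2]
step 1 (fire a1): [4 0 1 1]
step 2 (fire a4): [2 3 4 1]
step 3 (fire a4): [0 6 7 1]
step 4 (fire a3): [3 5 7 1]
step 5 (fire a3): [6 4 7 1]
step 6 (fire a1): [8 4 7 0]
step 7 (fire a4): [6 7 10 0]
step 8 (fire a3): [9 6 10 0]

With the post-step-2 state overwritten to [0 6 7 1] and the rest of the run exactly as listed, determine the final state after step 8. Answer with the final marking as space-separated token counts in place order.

state after step 2 := [0 6 7 1]
step 3 (fire a4): [0 6 7 1]
step 4 (fire a3): [3 5 7 1]
step 5 (fire a3): [6 4 7 1]
step 6 (fire a1): [8 4 7 0]
step 7 (fire a4): [6 7 10 0]
step 8 (fire a3): [9 6 10 0]

9 6 10 0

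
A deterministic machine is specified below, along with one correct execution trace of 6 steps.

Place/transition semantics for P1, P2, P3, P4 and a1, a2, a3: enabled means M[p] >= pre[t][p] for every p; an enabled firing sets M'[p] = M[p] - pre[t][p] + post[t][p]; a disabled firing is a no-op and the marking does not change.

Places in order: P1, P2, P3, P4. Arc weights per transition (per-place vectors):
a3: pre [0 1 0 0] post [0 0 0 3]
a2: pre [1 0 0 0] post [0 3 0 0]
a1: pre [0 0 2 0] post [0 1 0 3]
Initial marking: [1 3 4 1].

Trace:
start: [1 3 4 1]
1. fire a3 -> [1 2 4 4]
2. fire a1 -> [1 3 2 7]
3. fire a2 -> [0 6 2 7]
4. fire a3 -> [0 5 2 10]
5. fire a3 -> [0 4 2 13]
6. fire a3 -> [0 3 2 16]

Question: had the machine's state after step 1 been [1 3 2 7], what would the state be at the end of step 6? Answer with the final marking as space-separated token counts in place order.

0 4 0 19

state after step 1 := [1 3 2 7]
2. fire a1 -> [1 4 0 10]
3. fire a2 -> [0 7 0 10]
4. fire a3 -> [0 6 0 13]
5. fire a3 -> [0 5 0 16]
6. fire a3 -> [0 4 0 19]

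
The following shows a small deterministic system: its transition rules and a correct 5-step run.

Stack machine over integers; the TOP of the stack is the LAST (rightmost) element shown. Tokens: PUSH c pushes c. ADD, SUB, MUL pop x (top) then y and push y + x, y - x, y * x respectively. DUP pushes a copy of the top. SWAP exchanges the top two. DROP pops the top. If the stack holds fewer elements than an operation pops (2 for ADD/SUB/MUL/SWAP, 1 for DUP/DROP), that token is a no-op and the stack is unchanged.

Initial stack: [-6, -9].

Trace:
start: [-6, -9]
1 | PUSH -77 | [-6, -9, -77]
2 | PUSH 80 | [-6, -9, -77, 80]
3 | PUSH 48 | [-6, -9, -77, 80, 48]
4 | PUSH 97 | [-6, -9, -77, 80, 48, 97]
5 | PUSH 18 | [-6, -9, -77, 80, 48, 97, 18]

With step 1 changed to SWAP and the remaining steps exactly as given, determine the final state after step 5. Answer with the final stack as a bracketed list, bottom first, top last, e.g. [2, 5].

(re-executing from step 1 with the substitution; state before step 1: [-6, -9])
1 | SWAP | [-9, -6]
2 | PUSH 80 | [-9, -6, 80]
3 | PUSH 48 | [-9, -6, 80, 48]
4 | PUSH 97 | [-9, -6, 80, 48, 97]
5 | PUSH 18 | [-9, -6, 80, 48, 97, 18]

[-9, -6, 80, 48, 97, 18]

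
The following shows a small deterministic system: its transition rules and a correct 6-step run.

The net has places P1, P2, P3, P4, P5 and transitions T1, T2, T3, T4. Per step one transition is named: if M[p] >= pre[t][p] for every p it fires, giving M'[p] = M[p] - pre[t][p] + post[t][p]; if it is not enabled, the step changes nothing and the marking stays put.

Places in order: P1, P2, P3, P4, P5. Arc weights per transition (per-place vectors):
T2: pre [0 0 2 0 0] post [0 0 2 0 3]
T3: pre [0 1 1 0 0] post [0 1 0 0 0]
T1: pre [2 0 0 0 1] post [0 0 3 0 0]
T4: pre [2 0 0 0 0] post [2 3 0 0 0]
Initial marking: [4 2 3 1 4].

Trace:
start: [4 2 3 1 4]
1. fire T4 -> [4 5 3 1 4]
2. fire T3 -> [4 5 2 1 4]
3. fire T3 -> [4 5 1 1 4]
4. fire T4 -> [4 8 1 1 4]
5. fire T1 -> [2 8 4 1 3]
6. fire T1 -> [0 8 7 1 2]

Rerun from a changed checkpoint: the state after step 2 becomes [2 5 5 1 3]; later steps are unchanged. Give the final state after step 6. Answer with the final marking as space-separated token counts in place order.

state after step 2 := [2 5 5 1 3]
3. fire T3 -> [2 5 4 1 3]
4. fire T4 -> [2 8 4 1 3]
5. fire T1 -> [0 8 7 1 2]
6. fire T1 -> [0 8 7 1 2]

0 8 7 1 2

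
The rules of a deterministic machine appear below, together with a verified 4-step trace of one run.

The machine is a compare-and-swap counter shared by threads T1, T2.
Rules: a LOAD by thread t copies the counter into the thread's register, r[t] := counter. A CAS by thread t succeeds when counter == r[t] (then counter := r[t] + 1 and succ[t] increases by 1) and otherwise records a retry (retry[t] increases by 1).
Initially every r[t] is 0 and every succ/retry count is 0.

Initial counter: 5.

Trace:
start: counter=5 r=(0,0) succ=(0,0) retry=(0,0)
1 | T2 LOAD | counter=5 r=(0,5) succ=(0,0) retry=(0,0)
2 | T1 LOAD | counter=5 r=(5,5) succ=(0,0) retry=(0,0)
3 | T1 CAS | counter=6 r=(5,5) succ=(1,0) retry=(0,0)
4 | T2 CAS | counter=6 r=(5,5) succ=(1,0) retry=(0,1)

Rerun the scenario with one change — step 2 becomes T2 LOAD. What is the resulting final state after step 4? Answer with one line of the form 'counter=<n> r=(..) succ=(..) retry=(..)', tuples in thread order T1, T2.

(re-executing from step 2 with the substitution; state before step 2: counter=5 r=(0,5) succ=(0,0) retry=(0,0))
2 | T2 LOAD | counter=5 r=(0,5) succ=(0,0) retry=(0,0)
3 | T1 CAS | counter=5 r=(0,5) succ=(0,0) retry=(1,0)
4 | T2 CAS | counter=6 r=(0,5) succ=(0,1) retry=(1,0)

counter=6 r=(0,5) succ=(0,1) retry=(1,0)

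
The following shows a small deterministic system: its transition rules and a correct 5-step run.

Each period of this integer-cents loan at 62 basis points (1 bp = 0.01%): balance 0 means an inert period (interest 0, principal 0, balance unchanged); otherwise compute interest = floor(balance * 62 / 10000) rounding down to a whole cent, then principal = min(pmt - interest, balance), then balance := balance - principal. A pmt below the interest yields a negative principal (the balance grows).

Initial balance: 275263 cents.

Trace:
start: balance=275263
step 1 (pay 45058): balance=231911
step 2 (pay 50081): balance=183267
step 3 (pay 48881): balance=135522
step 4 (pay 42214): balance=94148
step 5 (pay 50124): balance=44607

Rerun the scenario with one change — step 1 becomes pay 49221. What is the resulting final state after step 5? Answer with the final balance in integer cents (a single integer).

40341

(re-executing from step 1 with the substitution; state before step 1: balance=275263)
step 1 (pay 49221): balance=227748
step 2 (pay 50081): balance=179079
step 3 (pay 48881): balance=131308
step 4 (pay 42214): balance=89908
step 5 (pay 50124): balance=40341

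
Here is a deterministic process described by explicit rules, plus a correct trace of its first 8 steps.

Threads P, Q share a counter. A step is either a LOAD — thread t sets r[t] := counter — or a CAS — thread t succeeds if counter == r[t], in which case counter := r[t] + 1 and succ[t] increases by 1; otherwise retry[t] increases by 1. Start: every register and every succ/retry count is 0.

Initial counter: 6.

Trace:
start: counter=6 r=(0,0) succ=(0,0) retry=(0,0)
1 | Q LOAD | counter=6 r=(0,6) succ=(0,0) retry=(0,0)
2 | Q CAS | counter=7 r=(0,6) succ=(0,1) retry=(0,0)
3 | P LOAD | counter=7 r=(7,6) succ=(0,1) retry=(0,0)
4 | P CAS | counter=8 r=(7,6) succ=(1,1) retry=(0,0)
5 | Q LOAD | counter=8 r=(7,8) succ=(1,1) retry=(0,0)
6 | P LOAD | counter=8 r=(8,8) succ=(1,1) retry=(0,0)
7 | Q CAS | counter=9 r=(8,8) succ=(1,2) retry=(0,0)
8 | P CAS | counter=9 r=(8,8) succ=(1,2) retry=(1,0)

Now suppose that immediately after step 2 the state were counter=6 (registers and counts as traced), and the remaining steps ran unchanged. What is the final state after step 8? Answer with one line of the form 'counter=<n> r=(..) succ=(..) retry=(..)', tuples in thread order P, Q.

counter=8 r=(7,7) succ=(1,2) retry=(1,0)

state after step 2 := counter=6 r=(0,6) succ=(0,1) retry=(0,0)
3 | P LOAD | counter=6 r=(6,6) succ=(0,1) retry=(0,0)
4 | P CAS | counter=7 r=(6,6) succ=(1,1) retry=(0,0)
5 | Q LOAD | counter=7 r=(6,7) succ=(1,1) retry=(0,0)
6 | P LOAD | counter=7 r=(7,7) succ=(1,1) retry=(0,0)
7 | Q CAS | counter=8 r=(7,7) succ=(1,2) retry=(0,0)
8 | P CAS | counter=8 r=(7,7) succ=(1,2) retry=(1,0)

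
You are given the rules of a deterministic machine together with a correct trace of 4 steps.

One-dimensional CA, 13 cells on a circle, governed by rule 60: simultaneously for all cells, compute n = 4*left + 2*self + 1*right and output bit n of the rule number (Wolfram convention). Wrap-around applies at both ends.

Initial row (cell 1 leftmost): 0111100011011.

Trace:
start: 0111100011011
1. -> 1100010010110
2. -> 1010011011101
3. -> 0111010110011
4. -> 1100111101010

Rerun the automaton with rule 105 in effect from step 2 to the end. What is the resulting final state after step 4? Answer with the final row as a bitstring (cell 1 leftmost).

(re-executing steps 2..4 under rule 105; state before step 2: 1100010010110)
2. -> 1101000001111
3. -> 0110011101000
4. -> 0110010110011

0110010110011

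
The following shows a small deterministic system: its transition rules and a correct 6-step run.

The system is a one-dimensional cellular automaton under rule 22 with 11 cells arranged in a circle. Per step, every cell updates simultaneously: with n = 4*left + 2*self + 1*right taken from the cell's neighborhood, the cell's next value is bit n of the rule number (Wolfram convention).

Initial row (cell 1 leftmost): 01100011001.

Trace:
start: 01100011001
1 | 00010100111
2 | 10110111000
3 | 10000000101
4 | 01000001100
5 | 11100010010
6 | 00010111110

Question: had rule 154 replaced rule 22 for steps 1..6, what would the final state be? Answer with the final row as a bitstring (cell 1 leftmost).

(re-executing steps 1..6 under rule 154; state before step 1: 01100011001)
1 | 01010110110
2 | 10000100101
3 | 01001011001
4 | 00110010110
5 | 01101100101
6 | 01001011000

01001011000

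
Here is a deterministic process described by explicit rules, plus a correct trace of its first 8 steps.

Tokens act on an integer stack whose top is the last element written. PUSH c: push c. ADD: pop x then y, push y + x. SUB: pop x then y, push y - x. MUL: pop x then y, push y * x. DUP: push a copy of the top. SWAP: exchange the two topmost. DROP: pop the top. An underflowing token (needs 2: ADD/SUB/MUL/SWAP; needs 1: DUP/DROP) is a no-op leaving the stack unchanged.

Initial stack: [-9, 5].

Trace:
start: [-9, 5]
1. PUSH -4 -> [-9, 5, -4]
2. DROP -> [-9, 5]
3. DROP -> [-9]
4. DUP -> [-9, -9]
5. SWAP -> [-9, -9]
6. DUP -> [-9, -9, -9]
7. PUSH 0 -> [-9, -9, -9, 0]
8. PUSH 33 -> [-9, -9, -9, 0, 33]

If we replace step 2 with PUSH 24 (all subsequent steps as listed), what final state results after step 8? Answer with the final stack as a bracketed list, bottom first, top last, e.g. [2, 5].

[-9, 5, -4, -4, -4, 0, 33]

(re-executing from step 2 with the substitution; state before step 2: [-9, 5, -4])
2. PUSH 24 -> [-9, 5, -4, 24]
3. DROP -> [-9, 5, -4]
4. DUP -> [-9, 5, -4, -4]
5. SWAP -> [-9, 5, -4, -4]
6. DUP -> [-9, 5, -4, -4, -4]
7. PUSH 0 -> [-9, 5, -4, -4, -4, 0]
8. PUSH 33 -> [-9, 5, -4, -4, -4, 0, 33]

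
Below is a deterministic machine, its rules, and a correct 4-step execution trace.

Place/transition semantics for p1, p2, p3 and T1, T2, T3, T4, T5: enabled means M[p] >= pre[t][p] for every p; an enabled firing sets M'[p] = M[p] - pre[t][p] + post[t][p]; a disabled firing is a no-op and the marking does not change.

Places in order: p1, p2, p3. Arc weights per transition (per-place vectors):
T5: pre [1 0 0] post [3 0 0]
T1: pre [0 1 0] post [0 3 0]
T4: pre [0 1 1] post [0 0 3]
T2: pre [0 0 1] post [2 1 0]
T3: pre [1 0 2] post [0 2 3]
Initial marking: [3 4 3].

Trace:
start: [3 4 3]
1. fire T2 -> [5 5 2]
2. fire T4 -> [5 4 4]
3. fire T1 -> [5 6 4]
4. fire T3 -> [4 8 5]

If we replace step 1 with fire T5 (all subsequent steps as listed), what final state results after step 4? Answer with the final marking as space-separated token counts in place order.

(re-executing from step 1 with the substitution; state before step 1: [3 4 3])
1. fire T5 -> [5 4 3]
2. fire T4 -> [5 3 5]
3. fire T1 -> [5 5 5]
4. fire T3 -> [4 7 6]

4 7 6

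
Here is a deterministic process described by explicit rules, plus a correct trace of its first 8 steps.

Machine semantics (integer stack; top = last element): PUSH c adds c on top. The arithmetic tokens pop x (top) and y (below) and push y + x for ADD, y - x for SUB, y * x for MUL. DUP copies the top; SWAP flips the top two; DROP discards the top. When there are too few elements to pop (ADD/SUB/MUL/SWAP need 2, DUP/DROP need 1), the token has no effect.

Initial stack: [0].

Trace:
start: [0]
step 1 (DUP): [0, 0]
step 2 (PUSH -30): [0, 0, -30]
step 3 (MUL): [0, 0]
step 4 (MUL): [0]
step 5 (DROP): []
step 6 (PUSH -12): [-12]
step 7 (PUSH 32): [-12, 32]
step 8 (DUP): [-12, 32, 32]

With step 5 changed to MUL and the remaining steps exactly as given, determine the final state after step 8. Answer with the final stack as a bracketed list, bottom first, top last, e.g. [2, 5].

(re-executing from step 5 with the substitution; state before step 5: [0])
step 5 (MUL): [0]
step 6 (PUSH -12): [0, -12]
step 7 (PUSH 32): [0, -12, 32]
step 8 (DUP): [0, -12, 32, 32]

[0, -12, 32, 32]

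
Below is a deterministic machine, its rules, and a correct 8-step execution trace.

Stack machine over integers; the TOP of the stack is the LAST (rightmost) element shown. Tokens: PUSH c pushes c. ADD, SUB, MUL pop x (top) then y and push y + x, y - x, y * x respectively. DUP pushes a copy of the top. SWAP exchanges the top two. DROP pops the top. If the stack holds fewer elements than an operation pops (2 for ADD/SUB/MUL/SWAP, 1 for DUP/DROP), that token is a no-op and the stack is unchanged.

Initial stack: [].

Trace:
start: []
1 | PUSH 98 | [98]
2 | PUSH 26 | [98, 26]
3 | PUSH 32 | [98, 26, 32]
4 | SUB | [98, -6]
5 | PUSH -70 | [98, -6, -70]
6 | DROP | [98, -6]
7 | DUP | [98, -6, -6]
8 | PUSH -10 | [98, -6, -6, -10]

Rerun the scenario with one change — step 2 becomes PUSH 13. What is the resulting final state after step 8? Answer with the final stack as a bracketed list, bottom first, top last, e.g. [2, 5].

[98, -19, -19, -10]

(re-executing from step 2 with the substitution; state before step 2: [98])
2 | PUSH 13 | [98, 13]
3 | PUSH 32 | [98, 13, 32]
4 | SUB | [98, -19]
5 | PUSH -70 | [98, -19, -70]
6 | DROP | [98, -19]
7 | DUP | [98, -19, -19]
8 | PUSH -10 | [98, -19, -19, -10]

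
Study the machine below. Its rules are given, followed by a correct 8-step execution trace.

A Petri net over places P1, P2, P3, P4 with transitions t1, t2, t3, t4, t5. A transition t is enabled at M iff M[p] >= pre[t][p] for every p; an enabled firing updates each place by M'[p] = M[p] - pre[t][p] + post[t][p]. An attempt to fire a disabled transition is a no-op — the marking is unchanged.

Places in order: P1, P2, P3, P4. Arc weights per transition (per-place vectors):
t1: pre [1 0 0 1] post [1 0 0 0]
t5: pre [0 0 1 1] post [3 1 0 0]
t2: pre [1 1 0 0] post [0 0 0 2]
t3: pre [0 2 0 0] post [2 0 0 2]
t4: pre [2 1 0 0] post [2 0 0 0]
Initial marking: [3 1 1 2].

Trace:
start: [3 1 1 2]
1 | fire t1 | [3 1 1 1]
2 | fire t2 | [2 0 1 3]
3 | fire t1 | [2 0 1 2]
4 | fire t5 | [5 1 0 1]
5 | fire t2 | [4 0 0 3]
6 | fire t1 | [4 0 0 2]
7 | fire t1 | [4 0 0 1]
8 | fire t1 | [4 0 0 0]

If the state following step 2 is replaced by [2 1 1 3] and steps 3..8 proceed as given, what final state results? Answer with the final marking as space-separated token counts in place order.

4 1 0 0

state after step 2 := [2 1 1 3]
3 | fire t1 | [2 1 1 2]
4 | fire t5 | [5 2 0 1]
5 | fire t2 | [4 1 0 3]
6 | fire t1 | [4 1 0 2]
7 | fire t1 | [4 1 0 1]
8 | fire t1 | [4 1 0 0]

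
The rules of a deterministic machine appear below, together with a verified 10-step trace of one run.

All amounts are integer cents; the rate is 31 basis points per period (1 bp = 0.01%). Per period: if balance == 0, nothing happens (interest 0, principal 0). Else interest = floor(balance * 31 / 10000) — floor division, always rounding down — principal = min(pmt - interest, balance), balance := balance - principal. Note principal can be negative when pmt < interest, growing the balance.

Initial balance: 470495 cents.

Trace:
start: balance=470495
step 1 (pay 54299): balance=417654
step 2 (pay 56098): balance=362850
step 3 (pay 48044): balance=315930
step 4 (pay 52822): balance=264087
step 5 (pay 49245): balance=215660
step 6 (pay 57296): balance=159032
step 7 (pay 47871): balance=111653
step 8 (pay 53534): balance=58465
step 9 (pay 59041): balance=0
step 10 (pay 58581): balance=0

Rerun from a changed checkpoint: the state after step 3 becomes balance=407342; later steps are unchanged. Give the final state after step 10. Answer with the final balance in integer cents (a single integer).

state after step 3 := balance=407342
step 4 (pay 52822): balance=355782
step 5 (pay 49245): balance=307639
step 6 (pay 57296): balance=251296
step 7 (pay 47871): balance=204204
step 8 (pay 53534): balance=151303
step 9 (pay 59041): balance=92731
step 10 (pay 58581): balance=34437

34437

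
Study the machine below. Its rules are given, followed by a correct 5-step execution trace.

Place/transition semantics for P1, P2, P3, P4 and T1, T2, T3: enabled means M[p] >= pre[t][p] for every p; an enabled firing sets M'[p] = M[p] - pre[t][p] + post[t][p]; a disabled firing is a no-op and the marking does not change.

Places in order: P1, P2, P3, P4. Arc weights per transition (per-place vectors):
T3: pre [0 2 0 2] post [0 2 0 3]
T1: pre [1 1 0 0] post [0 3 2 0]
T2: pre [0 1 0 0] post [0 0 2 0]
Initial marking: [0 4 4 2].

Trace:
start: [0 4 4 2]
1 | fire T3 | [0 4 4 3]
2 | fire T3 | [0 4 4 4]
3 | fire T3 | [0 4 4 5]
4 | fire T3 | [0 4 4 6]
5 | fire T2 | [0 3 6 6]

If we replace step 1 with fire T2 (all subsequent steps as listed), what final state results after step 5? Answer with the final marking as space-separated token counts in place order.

0 2 8 5

(re-executing from step 1 with the substitution; state before step 1: [0 4 4 2])
1 | fire T2 | [0 3 6 2]
2 | fire T3 | [0 3 6 3]
3 | fire T3 | [0 3 6 4]
4 | fire T3 | [0 3 6 5]
5 | fire T2 | [0 2 8 5]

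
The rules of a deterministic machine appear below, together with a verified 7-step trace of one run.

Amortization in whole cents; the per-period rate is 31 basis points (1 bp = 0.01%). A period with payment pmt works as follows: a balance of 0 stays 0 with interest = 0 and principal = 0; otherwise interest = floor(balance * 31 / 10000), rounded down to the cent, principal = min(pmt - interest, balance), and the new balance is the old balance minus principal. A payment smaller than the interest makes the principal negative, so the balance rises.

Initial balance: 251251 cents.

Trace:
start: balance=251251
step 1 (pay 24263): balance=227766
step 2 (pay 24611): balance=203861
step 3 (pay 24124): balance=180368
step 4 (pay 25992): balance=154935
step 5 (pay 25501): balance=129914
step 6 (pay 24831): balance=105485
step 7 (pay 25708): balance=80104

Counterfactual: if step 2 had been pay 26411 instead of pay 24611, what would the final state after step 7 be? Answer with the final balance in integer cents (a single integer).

78276

(re-executing from step 2 with the substitution; state before step 2: balance=227766)
step 2 (pay 26411): balance=202061
step 3 (pay 24124): balance=178563
step 4 (pay 25992): balance=153124
step 5 (pay 25501): balance=128097
step 6 (pay 24831): balance=103663
step 7 (pay 25708): balance=78276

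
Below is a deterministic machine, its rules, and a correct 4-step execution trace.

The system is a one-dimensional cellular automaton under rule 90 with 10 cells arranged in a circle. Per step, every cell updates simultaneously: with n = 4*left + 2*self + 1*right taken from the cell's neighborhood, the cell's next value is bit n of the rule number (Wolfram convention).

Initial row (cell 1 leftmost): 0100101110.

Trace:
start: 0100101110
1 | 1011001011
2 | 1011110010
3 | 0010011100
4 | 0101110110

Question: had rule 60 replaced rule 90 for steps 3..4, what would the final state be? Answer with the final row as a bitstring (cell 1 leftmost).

0001001110

(re-executing steps 3..4 under rule 60; state before step 3: 1011110010)
3 | 1110001011
4 | 0001001110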